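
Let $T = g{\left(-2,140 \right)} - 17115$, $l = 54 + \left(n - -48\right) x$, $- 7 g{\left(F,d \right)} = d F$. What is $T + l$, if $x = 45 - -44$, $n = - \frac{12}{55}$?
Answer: $- \frac{702263}{55} \approx -12768.0$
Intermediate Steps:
$n = - \frac{12}{55}$ ($n = \left(-12\right) \frac{1}{55} = - \frac{12}{55} \approx -0.21818$)
$g{\left(F,d \right)} = - \frac{F d}{7}$ ($g{\left(F,d \right)} = - \frac{d F}{7} = - \frac{F d}{7}$)
$x = 89$ ($x = 45 + 44 = 89$)
$l = \frac{236862}{55}$ ($l = 54 + \left(- \frac{12}{55} - -48\right) 89 = 54 + \left(- \frac{12}{55} + 48\right) 89 = 54 + \frac{2628}{55} \cdot 89 = 54 + \frac{233892}{55} = \frac{236862}{55} \approx 4306.6$)
$T = -17075$ ($T = \left(- \frac{1}{7}\right) \left(-2\right) 140 - 17115 = 40 - 17115 = -17075$)
$T + l = -17075 + \frac{236862}{55} = - \frac{702263}{55}$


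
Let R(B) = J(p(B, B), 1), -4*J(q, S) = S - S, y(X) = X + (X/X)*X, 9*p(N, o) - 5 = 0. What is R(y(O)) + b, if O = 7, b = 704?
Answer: 704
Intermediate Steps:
p(N, o) = 5/9 (p(N, o) = 5/9 + (1/9)*0 = 5/9 + 0 = 5/9)
y(X) = 2*X (y(X) = X + 1*X = X + X = 2*X)
J(q, S) = 0 (J(q, S) = -(S - S)/4 = -1/4*0 = 0)
R(B) = 0
R(y(O)) + b = 0 + 704 = 704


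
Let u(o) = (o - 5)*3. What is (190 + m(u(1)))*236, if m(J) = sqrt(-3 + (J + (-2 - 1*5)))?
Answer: 44840 + 236*I*sqrt(22) ≈ 44840.0 + 1106.9*I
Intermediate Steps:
u(o) = -15 + 3*o (u(o) = (-5 + o)*3 = -15 + 3*o)
m(J) = sqrt(-10 + J) (m(J) = sqrt(-3 + (J + (-2 - 5))) = sqrt(-3 + (J - 7)) = sqrt(-3 + (-7 + J)) = sqrt(-10 + J))
(190 + m(u(1)))*236 = (190 + sqrt(-10 + (-15 + 3*1)))*236 = (190 + sqrt(-10 + (-15 + 3)))*236 = (190 + sqrt(-10 - 12))*236 = (190 + sqrt(-22))*236 = (190 + I*sqrt(22))*236 = 44840 + 236*I*sqrt(22)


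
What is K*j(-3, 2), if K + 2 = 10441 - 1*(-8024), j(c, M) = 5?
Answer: 92315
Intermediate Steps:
K = 18463 (K = -2 + (10441 - 1*(-8024)) = -2 + (10441 + 8024) = -2 + 18465 = 18463)
K*j(-3, 2) = 18463*5 = 92315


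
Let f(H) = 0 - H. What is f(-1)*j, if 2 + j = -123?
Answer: -125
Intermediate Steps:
f(H) = -H
j = -125 (j = -2 - 123 = -125)
f(-1)*j = -1*(-1)*(-125) = 1*(-125) = -125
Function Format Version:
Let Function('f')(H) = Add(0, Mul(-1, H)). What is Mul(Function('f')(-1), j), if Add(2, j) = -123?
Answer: -125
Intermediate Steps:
Function('f')(H) = Mul(-1, H)
j = -125 (j = Add(-2, -123) = -125)
Mul(Function('f')(-1), j) = Mul(Mul(-1, -1), -125) = Mul(1, -125) = -125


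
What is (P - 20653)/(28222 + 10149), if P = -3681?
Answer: -24334/38371 ≈ -0.63418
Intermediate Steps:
(P - 20653)/(28222 + 10149) = (-3681 - 20653)/(28222 + 10149) = -24334/38371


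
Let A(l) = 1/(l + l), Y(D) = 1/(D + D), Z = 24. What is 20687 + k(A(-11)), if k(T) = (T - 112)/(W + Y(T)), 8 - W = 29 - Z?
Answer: 3643377/176 ≈ 20701.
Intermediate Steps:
Y(D) = 1/(2*D)
W = 3 (W = 8 - (29 - 1*24) = 8 - (29 - 24) = 8 - 1*5 = 8 - 5 = 3)
A(l) = 1/(2*l)
k(T) = (-112 + T)/(3 + 1/(2*T)) (k(T) = (T - 112)/(3 + 1/(2*T)) = (-112 + T)/(3 + 1/(2*T)))
20687 + k(A(-11)) = 20687 + 2*((1/2)/(-11))*(-112 + (1/2)/(-11))/(1 + 6*((1/2)/(-11))) = 20687 + 2*((1/2)*(-1/11))*(-112 + (1/2)*(-1/11))/(1 + 6*((1/2)*(-1/11))) = 20687 + 2*(-1/22)*(-112 - 1/22)/(1 + 6*(-1/22)) = 20687 + 2*(-1/22)*(-2465/22)/(1 - 3/11) = 20687 + 2*(-1/22)*(-2465/22)/(8/11) = 20687 + 2*(-1/22)*(11/8)*(-2465/22) = 20687 + 2465/176 = 3643377/176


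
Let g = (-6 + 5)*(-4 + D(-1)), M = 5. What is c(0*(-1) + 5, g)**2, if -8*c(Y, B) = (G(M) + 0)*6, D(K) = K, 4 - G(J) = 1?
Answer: 81/16 ≈ 5.0625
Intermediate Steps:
G(J) = 3 (G(J) = 4 - 1*1 = 4 - 1 = 3)
g = 5 (g = (-6 + 5)*(-4 - 1) = -1*(-5) = 5)
c(Y, B) = -9/4 (c(Y, B) = -(3 + 0)*6/8 = -3*6/8 = -1/8*18 = -9/4)
c(0*(-1) + 5, g)**2 = (-9/4)**2 = 81/16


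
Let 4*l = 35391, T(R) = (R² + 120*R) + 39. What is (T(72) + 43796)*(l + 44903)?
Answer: 12396857977/4 ≈ 3.0992e+9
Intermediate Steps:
T(R) = 39 + R² + 120*R
l = 35391/4 (l = (¼)*35391 = 35391/4 ≈ 8847.8)
(T(72) + 43796)*(l + 44903) = ((39 + 72² + 120*72) + 43796)*(35391/4 + 44903) = ((39 + 5184 + 8640) + 43796)*(215003/4) = (13863 + 43796)*(215003/4) = 57659*(215003/4) = 12396857977/4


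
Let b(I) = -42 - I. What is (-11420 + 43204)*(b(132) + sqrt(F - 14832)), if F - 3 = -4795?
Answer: -5530416 + 63568*I*sqrt(4906) ≈ -5.5304e+6 + 4.4525e+6*I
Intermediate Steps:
F = -4792 (F = 3 - 4795 = -4792)
(-11420 + 43204)*(b(132) + sqrt(F - 14832)) = (-11420 + 43204)*((-42 - 1*132) + sqrt(-4792 - 14832)) = 31784*((-42 - 132) + sqrt(-19624)) = 31784*(-174 + 2*I*sqrt(4906)) = -5530416 + 63568*I*sqrt(4906)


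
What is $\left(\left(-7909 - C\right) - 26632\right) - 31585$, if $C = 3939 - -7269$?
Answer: $-77334$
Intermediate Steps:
$C = 11208$ ($C = 3939 + 7269 = 11208$)
$\left(\left(-7909 - C\right) - 26632\right) - 31585 = \left(\left(-7909 - 11208\right) - 26632\right) - 31585 = \left(-19117 - 26632\right) - 31585 = -45749 - 31585 = -77334$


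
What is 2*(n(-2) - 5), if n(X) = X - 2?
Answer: -18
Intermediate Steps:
n(X) = -2 + X
2*(n(-2) - 5) = 2*((-2 - 2) - 5) = 2*(-4 - 5) = 2*(-9) = -18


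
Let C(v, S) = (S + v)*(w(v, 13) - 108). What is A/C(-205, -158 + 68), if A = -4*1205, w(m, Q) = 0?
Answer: -241/1593 ≈ -0.15129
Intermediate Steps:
C(v, S) = -108*S - 108*v (C(v, S) = (S + v)*(0 - 108) = (S + v)*(-108) = -108*S - 108*v)
A = -4820
A/C(-205, -158 + 68) = -4820/(-108*(-158 + 68) - 108*(-205)) = -4820/(-108*(-90) + 22140) = -4820/(9720 + 22140) = -4820/31860 = -4820*1/31860 = -241/1593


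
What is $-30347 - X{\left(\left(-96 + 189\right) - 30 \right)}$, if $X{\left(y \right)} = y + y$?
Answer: $-30473$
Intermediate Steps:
$X{\left(y \right)} = 2 y$
$-30347 - X{\left(\left(-96 + 189\right) - 30 \right)} = -30347 - 2 \left(\left(-96 + 189\right) - 30\right) = -30347 - 2 \left(93 - 30\right) = -30347 - 2 \cdot 63 = -30347 - 126 = -30473$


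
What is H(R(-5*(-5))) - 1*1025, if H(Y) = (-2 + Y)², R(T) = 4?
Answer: -1021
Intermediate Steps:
H(R(-5*(-5))) - 1*1025 = (-2 + 4)² - 1*1025 = 2² - 1025 = 4 - 1025 = -1021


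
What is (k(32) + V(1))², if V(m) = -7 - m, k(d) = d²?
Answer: 1032256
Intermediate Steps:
(k(32) + V(1))² = (32² + (-7 - 1*1))² = (1024 + (-7 - 1))² = (1024 - 8)² = 1016² = 1032256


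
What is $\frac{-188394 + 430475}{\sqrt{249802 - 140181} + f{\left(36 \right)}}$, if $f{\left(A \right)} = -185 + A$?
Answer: $\frac{36070069}{87420} + \frac{242081 \sqrt{109621}}{87420} \approx 1329.5$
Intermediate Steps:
$\frac{-188394 + 430475}{\sqrt{249802 - 140181} + f{\left(36 \right)}} = \frac{-188394 + 430475}{\sqrt{249802 - 140181} + \left(-185 + 36\right)} = \frac{242081}{\sqrt{109621} - 149} = \frac{242081}{-149 + \sqrt{109621}}$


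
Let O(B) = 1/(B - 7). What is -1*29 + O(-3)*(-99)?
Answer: -191/10 ≈ -19.100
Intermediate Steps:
O(B) = 1/(-7 + B)
-1*29 + O(-3)*(-99) = -1*29 - 99/(-7 - 3) = -29 - 99/(-10) = -29 - 1/10*(-99) = -29 + 99/10 = -191/10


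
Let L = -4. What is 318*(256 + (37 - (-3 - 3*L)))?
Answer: 90312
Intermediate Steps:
318*(256 + (37 - (-3 - 3*L))) = 318*(256 + (37 - (-3 - 3*(-4)))) = 318*(256 + (37 - (-3 + 12))) = 318*(256 + (37 - 1*9)) = 318*(256 + (37 - 9)) = 318*(256 + 28) = 318*284 = 90312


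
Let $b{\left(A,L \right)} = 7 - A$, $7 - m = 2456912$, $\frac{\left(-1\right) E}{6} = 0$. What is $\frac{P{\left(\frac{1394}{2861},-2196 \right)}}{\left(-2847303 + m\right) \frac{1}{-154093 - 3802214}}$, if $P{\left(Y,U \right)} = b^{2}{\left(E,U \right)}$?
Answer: $\frac{27694149}{757744} \approx 36.548$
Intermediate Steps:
$E = 0$ ($E = \left(-6\right) 0 = 0$)
$m = -2456905$ ($m = 7 - 2456912 = -2456905$)
$P{\left(Y,U \right)} = 49$ ($P{\left(Y,U \right)} = \left(7 - 0\right)^{2} = \left(7 + 0\right)^{2} = 7^{2} = 49$)
$\frac{P{\left(\frac{1394}{2861},-2196 \right)}}{\left(-2847303 + m\right) \frac{1}{-154093 - 3802214}} = \frac{49}{\left(-2847303 - 2456905\right) \frac{1}{-154093 - 3802214}} = \frac{49}{\left(-5304208\right) \frac{1}{-3956307}} = \frac{49}{\left(-5304208\right) \left(- \frac{1}{3956307}\right)} = \frac{49}{\frac{5304208}{3956307}} = 49 \cdot \frac{3956307}{5304208} = \frac{27694149}{757744}$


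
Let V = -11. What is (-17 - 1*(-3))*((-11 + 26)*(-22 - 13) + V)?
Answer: 7504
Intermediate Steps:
(-17 - 1*(-3))*((-11 + 26)*(-22 - 13) + V) = (-17 - 1*(-3))*((-11 + 26)*(-22 - 13) - 11) = (-17 + 3)*(15*(-35) - 11) = -14*(-525 - 11) = -14*(-536) = 7504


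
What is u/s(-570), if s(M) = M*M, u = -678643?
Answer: -678643/324900 ≈ -2.0888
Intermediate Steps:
s(M) = M²
u/s(-570) = -678643/((-570)²) = -678643/324900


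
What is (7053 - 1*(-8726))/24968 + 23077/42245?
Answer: 1242770391/1054773160 ≈ 1.1782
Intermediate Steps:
(7053 - 1*(-8726))/24968 + 23077/42245 = (7053 + 8726)*(1/24968) + 23077*(1/42245) = 15779*(1/24968) + 23077/42245 = 15779/24968 + 23077/42245 = 1242770391/1054773160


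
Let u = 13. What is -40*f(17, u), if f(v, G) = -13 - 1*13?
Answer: 1040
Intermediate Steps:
f(v, G) = -26 (f(v, G) = -13 - 13 = -26)
-40*f(17, u) = -40*(-26) = 1040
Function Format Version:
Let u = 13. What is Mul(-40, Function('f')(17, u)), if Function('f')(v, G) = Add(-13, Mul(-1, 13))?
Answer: 1040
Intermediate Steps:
Function('f')(v, G) = -26 (Function('f')(v, G) = Add(-13, -13) = -26)
Mul(-40, Function('f')(17, u)) = Mul(-40, -26) = 1040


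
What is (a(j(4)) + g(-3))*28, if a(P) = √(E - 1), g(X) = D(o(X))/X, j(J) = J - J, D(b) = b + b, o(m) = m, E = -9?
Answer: 56 + 28*I*√10 ≈ 56.0 + 88.544*I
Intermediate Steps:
D(b) = 2*b
j(J) = 0
g(X) = 2 (g(X) = (2*X)/X = 2)
a(P) = I*√10 (a(P) = √(-9 - 1) = √(-10) = I*√10)
(a(j(4)) + g(-3))*28 = (I*√10 + 2)*28 = (2 + I*√10)*28 = 56 + 28*I*√10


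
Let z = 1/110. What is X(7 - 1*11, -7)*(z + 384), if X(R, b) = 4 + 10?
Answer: 295687/55 ≈ 5376.1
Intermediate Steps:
z = 1/110 ≈ 0.0090909
X(R, b) = 14
X(7 - 1*11, -7)*(z + 384) = 14*(1/110 + 384) = 14*(42241/110) = 295687/55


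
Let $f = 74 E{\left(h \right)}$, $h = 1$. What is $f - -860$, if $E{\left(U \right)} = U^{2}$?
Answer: $934$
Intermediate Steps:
$f = 74$ ($f = 74 \cdot 1^{2} = 74 \cdot 1 = 74$)
$f - -860 = 74 - -860 = 74 + 860 = 934$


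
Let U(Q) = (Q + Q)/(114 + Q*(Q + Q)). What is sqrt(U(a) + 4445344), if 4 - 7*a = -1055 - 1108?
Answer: sqrt(98142582497503257914)/4698682 ≈ 2108.4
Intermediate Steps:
a = 2167/7 (a = 4/7 - (-1055 - 1108)/7 = 4/7 - 1/7*(-2163) = 4/7 + 309 = 2167/7 ≈ 309.57)
U(Q) = 2*Q/(114 + 2*Q**2) (U(Q) = (2*Q)/(114 + Q*(2*Q)) = (2*Q)/(114 + 2*Q**2) = 2*Q/(114 + 2*Q**2))
sqrt(U(a) + 4445344) = sqrt(2167/(7*(57 + (2167/7)**2)) + 4445344) = sqrt(2167/(7*(57 + 4695889/49)) + 4445344) = sqrt(2167/(7*(4698682/49)) + 4445344) = sqrt((2167/7)*(49/4698682) + 4445344) = sqrt(15169/4698682 + 4445344) = sqrt(20887257851777/4698682) = sqrt(98142582497503257914)/4698682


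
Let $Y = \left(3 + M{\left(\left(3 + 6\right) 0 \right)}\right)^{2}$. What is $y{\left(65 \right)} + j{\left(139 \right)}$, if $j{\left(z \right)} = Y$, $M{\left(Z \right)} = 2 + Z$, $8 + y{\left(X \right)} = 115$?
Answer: $132$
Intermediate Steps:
$y{\left(X \right)} = 107$ ($y{\left(X \right)} = -8 + 115 = 107$)
$Y = 25$ ($Y = \left(3 + \left(2 + \left(3 + 6\right) 0\right)\right)^{2} = \left(3 + \left(2 + 9 \cdot 0\right)\right)^{2} = \left(3 + \left(2 + 0\right)\right)^{2} = \left(3 + 2\right)^{2} = 5^{2} = 25$)
$j{\left(z \right)} = 25$
$y{\left(65 \right)} + j{\left(139 \right)} = 107 + 25 = 132$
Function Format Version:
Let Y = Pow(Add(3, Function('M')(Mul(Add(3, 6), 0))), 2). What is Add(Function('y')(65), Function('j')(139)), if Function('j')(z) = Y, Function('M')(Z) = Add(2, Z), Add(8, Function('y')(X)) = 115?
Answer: 132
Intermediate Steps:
Function('y')(X) = 107 (Function('y')(X) = Add(-8, 115) = 107)
Y = 25 (Y = Pow(Add(3, Add(2, Mul(Add(3, 6), 0))), 2) = Pow(Add(3, Add(2, Mul(9, 0))), 2) = Pow(Add(3, Add(2, 0)), 2) = Pow(Add(3, 2), 2) = Pow(5, 2) = 25)
Function('j')(z) = 25
Add(Function('y')(65), Function('j')(139)) = Add(107, 25) = 132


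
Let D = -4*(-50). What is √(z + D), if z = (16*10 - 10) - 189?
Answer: √161 ≈ 12.689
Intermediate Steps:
D = 200
z = -39 (z = (160 - 10) - 189 = 150 - 189 = -39)
√(z + D) = √(-39 + 200) = √161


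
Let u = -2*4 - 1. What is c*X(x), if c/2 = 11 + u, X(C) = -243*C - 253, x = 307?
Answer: -299416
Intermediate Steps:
u = -9 (u = -8 - 1 = -9)
X(C) = -253 - 243*C
c = 4 (c = 2*(11 - 9) = 2*2 = 4)
c*X(x) = 4*(-253 - 243*307) = 4*(-253 - 74601) = 4*(-74854) = -299416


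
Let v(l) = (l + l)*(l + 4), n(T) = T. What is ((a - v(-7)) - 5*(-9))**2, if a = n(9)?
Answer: 144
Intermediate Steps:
a = 9
v(l) = 2*l*(4 + l) (v(l) = (2*l)*(4 + l) = 2*l*(4 + l))
((a - v(-7)) - 5*(-9))**2 = ((9 - 2*(-7)*(4 - 7)) - 5*(-9))**2 = ((9 - 2*(-7)*(-3)) + 45)**2 = ((9 - 1*42) + 45)**2 = ((9 - 42) + 45)**2 = (-33 + 45)**2 = 12**2 = 144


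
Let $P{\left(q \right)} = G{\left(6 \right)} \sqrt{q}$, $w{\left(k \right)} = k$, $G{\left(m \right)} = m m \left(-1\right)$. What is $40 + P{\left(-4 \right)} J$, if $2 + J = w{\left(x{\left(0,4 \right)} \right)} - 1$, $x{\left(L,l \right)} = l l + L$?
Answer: $40 - 936 i \approx 40.0 - 936.0 i$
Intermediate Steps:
$G{\left(m \right)} = - m^{2}$ ($G{\left(m \right)} = m^{2} \left(-1\right) = - m^{2}$)
$x{\left(L,l \right)} = L + l^{2}$ ($x{\left(L,l \right)} = l^{2} + L = L + l^{2}$)
$P{\left(q \right)} = - 36 \sqrt{q}$ ($P{\left(q \right)} = - 6^{2} \sqrt{q} = \left(-1\right) 36 \sqrt{q} = - 36 \sqrt{q}$)
$J = 13$ ($J = -2 - \left(1 - 4^{2}\right) = -2 + \left(\left(0 + 16\right) - 1\right) = -2 + \left(16 - 1\right) = -2 + 15 = 13$)
$40 + P{\left(-4 \right)} J = 40 + - 36 \sqrt{-4} \cdot 13 = 40 + - 36 \cdot 2 i 13 = 40 + - 72 i 13 = 40 - 936 i$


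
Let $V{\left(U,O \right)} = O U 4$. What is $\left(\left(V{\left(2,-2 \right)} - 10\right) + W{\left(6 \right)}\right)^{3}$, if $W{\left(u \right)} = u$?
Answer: $-8000$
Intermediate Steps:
$V{\left(U,O \right)} = 4 O U$
$\left(\left(V{\left(2,-2 \right)} - 10\right) + W{\left(6 \right)}\right)^{3} = \left(\left(4 \left(-2\right) 2 - 10\right) + 6\right)^{3} = \left(\left(-16 - 10\right) + 6\right)^{3} = \left(-26 + 6\right)^{3} = \left(-20\right)^{3} = -8000$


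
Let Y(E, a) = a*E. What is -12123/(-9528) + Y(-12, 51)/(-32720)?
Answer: 8385327/6494920 ≈ 1.2911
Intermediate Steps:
Y(E, a) = E*a
-12123/(-9528) + Y(-12, 51)/(-32720) = -12123/(-9528) - 12*51/(-32720) = -12123*(-1/9528) - 612*(-1/32720) = 4041/3176 + 153/8180 = 8385327/6494920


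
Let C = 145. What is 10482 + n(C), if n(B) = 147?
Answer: 10629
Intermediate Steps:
10482 + n(C) = 10482 + 147 = 10629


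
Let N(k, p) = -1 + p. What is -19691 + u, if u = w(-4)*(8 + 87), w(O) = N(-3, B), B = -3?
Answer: -20071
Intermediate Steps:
w(O) = -4 (w(O) = -1 - 3 = -4)
u = -380 (u = -4*(8 + 87) = -4*95 = -380)
-19691 + u = -19691 - 380 = -20071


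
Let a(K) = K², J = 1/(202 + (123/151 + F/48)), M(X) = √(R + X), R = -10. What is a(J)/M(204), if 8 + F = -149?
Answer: 26266752*√194/202901053859353 ≈ 1.8031e-6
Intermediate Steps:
F = -157 (F = -8 - 149 = -157)
M(X) = √(-10 + X)
J = 7248/1446293 (J = 1/(202 + (123/151 - 157/48)) = 1/(202 - 17803/7248) = 1/(1446293/7248) = 7248/1446293 ≈ 0.0050114)
a(J)/M(204) = (7248/1446293)²/(√(-10 + 204)) = 52533504/(2091763441849*(√194)) = 52533504*(√194/194)/2091763441849 = 26266752*√194/202901053859353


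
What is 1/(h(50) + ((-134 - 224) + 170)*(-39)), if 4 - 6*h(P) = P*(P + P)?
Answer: 3/19498 ≈ 0.00015386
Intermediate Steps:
h(P) = 2/3 - P**2/3 (h(P) = 2/3 - P*(P + P)/6 = 2/3 - P*2*P/6 = 2/3 - P**2/3)
1/(h(50) + ((-134 - 224) + 170)*(-39)) = 1/((2/3 - 1/3*50**2) + ((-134 - 224) + 170)*(-39)) = 1/((2/3 - 1/3*2500) + (-358 + 170)*(-39)) = 1/((2/3 - 2500/3) - 188*(-39)) = 1/(-2498/3 + 7332) = 1/(19498/3) = 3/19498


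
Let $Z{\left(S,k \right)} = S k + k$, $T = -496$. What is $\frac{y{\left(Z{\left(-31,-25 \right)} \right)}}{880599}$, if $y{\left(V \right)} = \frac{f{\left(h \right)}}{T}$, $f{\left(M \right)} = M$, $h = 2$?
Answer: $- \frac{1}{218388552} \approx -4.579 \cdot 10^{-9}$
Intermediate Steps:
$Z{\left(S,k \right)} = k + S k$
$y{\left(V \right)} = - \frac{1}{248}$ ($y{\left(V \right)} = \frac{2}{-496} = 2 \left(- \frac{1}{496}\right) = - \frac{1}{248}$)
$\frac{y{\left(Z{\left(-31,-25 \right)} \right)}}{880599} = - \frac{1}{248 \cdot 880599} = \left(- \frac{1}{248}\right) \frac{1}{880599} = - \frac{1}{218388552}$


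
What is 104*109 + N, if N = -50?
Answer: 11286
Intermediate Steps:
104*109 + N = 104*109 - 50 = 11336 - 50 = 11286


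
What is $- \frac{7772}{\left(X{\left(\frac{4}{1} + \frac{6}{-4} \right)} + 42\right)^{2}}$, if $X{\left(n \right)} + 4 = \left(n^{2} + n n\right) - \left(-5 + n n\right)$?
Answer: $- \frac{124352}{38809} \approx -3.2042$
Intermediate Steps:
$X{\left(n \right)} = 1 + n^{2}$ ($X{\left(n \right)} = -4 + \left(\left(n^{2} + n n\right) - \left(-5 + n n\right)\right) = -4 + \left(\left(n^{2} + n^{2}\right) - \left(-5 + n^{2}\right)\right) = -4 + \left(2 n^{2} - \left(-5 + n^{2}\right)\right) = -4 + \left(5 + n^{2}\right) = 1 + n^{2}$)
$- \frac{7772}{\left(X{\left(\frac{4}{1} + \frac{6}{-4} \right)} + 42\right)^{2}} = - \frac{7772}{\left(\left(1 + \left(\frac{4}{1} + \frac{6}{-4}\right)^{2}\right) + 42\right)^{2}} = - \frac{7772}{\left(\left(1 + \left(4 \cdot 1 + 6 \left(- \frac{1}{4}\right)\right)^{2}\right) + 42\right)^{2}} = - \frac{7772}{\left(\left(1 + \left(4 - \frac{3}{2}\right)^{2}\right) + 42\right)^{2}} = - \frac{7772}{\left(\left(1 + \left(\frac{5}{2}\right)^{2}\right) + 42\right)^{2}} = - \frac{7772}{\left(\left(1 + \frac{25}{4}\right) + 42\right)^{2}} = - \frac{7772}{\left(\frac{29}{4} + 42\right)^{2}} = - \frac{7772}{\left(\frac{197}{4}\right)^{2}} = - \frac{7772}{\frac{38809}{16}} = \left(-7772\right) \frac{16}{38809} = - \frac{124352}{38809}$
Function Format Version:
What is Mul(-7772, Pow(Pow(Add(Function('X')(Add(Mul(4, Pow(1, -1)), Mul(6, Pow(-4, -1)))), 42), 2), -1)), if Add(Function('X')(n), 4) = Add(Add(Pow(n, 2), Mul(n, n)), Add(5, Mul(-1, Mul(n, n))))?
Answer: Rational(-124352, 38809) ≈ -3.2042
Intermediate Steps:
Function('X')(n) = Add(1, Pow(n, 2)) (Function('X')(n) = Add(-4, Add(Add(Pow(n, 2), Mul(n, n)), Add(5, Mul(-1, Mul(n, n))))) = Add(-4, Add(Add(Pow(n, 2), Pow(n, 2)), Add(5, Mul(-1, Pow(n, 2))))) = Add(-4, Add(Mul(2, Pow(n, 2)), Add(5, Mul(-1, Pow(n, 2))))) = Add(-4, Add(5, Pow(n, 2))) = Add(1, Pow(n, 2)))
Mul(-7772, Pow(Pow(Add(Function('X')(Add(Mul(4, Pow(1, -1)), Mul(6, Pow(-4, -1)))), 42), 2), -1)) = Mul(-7772, Pow(Pow(Add(Add(1, Pow(Add(Mul(4, Pow(1, -1)), Mul(6, Pow(-4, -1))), 2)), 42), 2), -1)) = Mul(-7772, Pow(Pow(Add(Add(1, Pow(Add(Mul(4, 1), Mul(6, Rational(-1, 4))), 2)), 42), 2), -1)) = Mul(-7772, Pow(Pow(Add(Add(1, Pow(Add(4, Rational(-3, 2)), 2)), 42), 2), -1)) = Mul(-7772, Pow(Pow(Add(Add(1, Pow(Rational(5, 2), 2)), 42), 2), -1)) = Mul(-7772, Pow(Pow(Add(Add(1, Rational(25, 4)), 42), 2), -1)) = Mul(-7772, Pow(Pow(Add(Rational(29, 4), 42), 2), -1)) = Mul(-7772, Pow(Pow(Rational(197, 4), 2), -1)) = Mul(-7772, Pow(Rational(38809, 16), -1)) = Mul(-7772, Rational(16, 38809)) = Rational(-124352, 38809)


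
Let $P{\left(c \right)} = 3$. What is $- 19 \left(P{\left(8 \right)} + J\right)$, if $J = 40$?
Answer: $-817$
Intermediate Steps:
$- 19 \left(P{\left(8 \right)} + J\right) = - 19 \left(3 + 40\right) = \left(-19\right) 43 = -817$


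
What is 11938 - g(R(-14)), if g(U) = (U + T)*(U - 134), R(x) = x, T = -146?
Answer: -11742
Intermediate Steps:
g(U) = (-146 + U)*(-134 + U) (g(U) = (U - 146)*(U - 134) = (-146 + U)*(-134 + U))
11938 - g(R(-14)) = 11938 - (19564 + (-14)**2 - 280*(-14)) = 11938 - (19564 + 196 + 3920) = 11938 - 1*23680 = 11938 - 23680 = -11742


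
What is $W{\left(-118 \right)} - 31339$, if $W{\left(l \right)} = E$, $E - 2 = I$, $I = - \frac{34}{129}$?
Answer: $- \frac{4042507}{129} \approx -31337.0$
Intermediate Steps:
$I = - \frac{34}{129}$ ($I = \left(-34\right) \frac{1}{129} = - \frac{34}{129} \approx -0.26357$)
$E = \frac{224}{129}$ ($E = 2 - \frac{34}{129} = \frac{224}{129} \approx 1.7364$)
$W{\left(l \right)} = \frac{224}{129}$
$W{\left(-118 \right)} - 31339 = \frac{224}{129} - 31339 = - \frac{4042507}{129}$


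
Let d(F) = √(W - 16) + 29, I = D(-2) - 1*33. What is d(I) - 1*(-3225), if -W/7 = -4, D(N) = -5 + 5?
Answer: 3254 + 2*√3 ≈ 3257.5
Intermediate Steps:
D(N) = 0
W = 28 (W = -7*(-4) = 28)
I = -33 (I = 0 - 1*33 = 0 - 33 = -33)
d(F) = 29 + 2*√3 (d(F) = √(28 - 16) + 29 = √12 + 29 = 2*√3 + 29 = 29 + 2*√3)
d(I) - 1*(-3225) = (29 + 2*√3) - 1*(-3225) = (29 + 2*√3) + 3225 = 3254 + 2*√3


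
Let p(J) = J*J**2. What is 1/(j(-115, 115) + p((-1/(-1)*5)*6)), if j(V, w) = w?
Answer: 1/27115 ≈ 3.6880e-5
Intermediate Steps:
p(J) = J**3
1/(j(-115, 115) + p((-1/(-1)*5)*6)) = 1/(115 + ((-1/(-1)*5)*6)**3) = 1/(115 + ((-1*(-1)*5)*6)**3) = 1/(115 + ((1*5)*6)**3) = 1/(115 + (5*6)**3) = 1/(115 + 30**3) = 1/(115 + 27000) = 1/27115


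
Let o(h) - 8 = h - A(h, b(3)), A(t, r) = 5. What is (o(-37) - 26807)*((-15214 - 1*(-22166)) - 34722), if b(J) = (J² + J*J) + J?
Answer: 745374570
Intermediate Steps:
b(J) = J + 2*J² (b(J) = (J² + J²) + J = 2*J² + J = J + 2*J²)
o(h) = 3 + h (o(h) = 8 + (h - 1*5) = 8 + (h - 5) = 8 + (-5 + h) = 3 + h)
(o(-37) - 26807)*((-15214 - 1*(-22166)) - 34722) = ((3 - 37) - 26807)*((-15214 - 1*(-22166)) - 34722) = (-34 - 26807)*((-15214 + 22166) - 34722) = -26841*(6952 - 34722) = -26841*(-27770) = 745374570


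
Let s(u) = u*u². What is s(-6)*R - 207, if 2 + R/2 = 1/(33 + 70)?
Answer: 67239/103 ≈ 652.81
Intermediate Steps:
s(u) = u³
R = -410/103 (R = -4 + 2/(33 + 70) = -4 + 2/103 = -410/103 ≈ -3.9806)
s(-6)*R - 207 = (-6)³*(-410/103) - 207 = -216*(-410/103) - 207 = 88560/103 - 207 = 67239/103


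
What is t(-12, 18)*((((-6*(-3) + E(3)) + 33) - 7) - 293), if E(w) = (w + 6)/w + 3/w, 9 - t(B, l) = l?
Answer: 2205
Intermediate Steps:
t(B, l) = 9 - l
E(w) = 3/w + (6 + w)/w (E(w) = (6 + w)/w + 3/w = 3/w + (6 + w)/w)
t(-12, 18)*((((-6*(-3) + E(3)) + 33) - 7) - 293) = (9 - 1*18)*((((-6*(-3) + (9 + 3)/3) + 33) - 7) - 293) = (9 - 18)*((((18 + (⅓)*12) + 33) - 7) - 293) = -9*((((18 + 4) + 33) - 7) - 293) = -9*(((22 + 33) - 7) - 293) = -9*((55 - 7) - 293) = -9*(48 - 293) = -9*(-245) = 2205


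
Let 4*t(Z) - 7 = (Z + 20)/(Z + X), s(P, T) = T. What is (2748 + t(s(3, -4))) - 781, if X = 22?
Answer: 70883/36 ≈ 1969.0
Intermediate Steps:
t(Z) = 7/4 + (20 + Z)/(4*(22 + Z)) (t(Z) = 7/4 + ((Z + 20)/(Z + 22))/4 = 7/4 + ((20 + Z)/(22 + Z))/4 = 7/4 + (20 + Z)/(4*(22 + Z)))
(2748 + t(s(3, -4))) - 781 = (2748 + (87 + 4*(-4))/(2*(22 - 4))) - 781 = (2748 + (½)*(87 - 16)/18) - 781 = (2748 + (½)*(1/18)*71) - 781 = (2748 + 71/36) - 781 = 98999/36 - 781 = 70883/36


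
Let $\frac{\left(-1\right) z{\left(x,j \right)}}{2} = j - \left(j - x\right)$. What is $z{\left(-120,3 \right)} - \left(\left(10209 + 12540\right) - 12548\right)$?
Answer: $-9961$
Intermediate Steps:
$z{\left(x,j \right)} = - 2 x$ ($z{\left(x,j \right)} = - 2 \left(j - \left(j - x\right)\right) = - 2 x$)
$z{\left(-120,3 \right)} - \left(\left(10209 + 12540\right) - 12548\right) = \left(-2\right) \left(-120\right) - \left(\left(10209 + 12540\right) - 12548\right) = 240 - \left(22749 - 12548\right) = 240 - 10201 = -9961$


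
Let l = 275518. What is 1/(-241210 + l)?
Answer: 1/34308 ≈ 2.9148e-5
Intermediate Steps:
1/(-241210 + l) = 1/(-241210 + 275518) = 1/34308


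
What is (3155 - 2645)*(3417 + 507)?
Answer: 2001240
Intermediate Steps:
(3155 - 2645)*(3417 + 507) = 510*3924 = 2001240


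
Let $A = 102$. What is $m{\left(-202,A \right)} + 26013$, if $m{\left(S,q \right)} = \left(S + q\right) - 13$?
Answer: $25900$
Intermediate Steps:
$m{\left(S,q \right)} = -13 + S + q$
$m{\left(-202,A \right)} + 26013 = \left(-13 - 202 + 102\right) + 26013 = -113 + 26013 = 25900$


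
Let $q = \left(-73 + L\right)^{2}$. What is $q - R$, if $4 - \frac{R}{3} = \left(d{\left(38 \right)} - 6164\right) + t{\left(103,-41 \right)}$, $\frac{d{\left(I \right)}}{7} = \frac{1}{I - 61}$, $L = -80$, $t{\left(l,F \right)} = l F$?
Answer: $- \frac{178593}{23} \approx -7764.9$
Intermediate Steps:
$t{\left(l,F \right)} = F l$
$d{\left(I \right)} = \frac{7}{-61 + I}$ ($d{\left(I \right)} = \frac{7}{I - 61} = \frac{7}{-61 + I}$)
$R = \frac{717000}{23}$ ($R = 12 - 3 \left(\left(\frac{7}{-61 + 38} - 6164\right) - 4223\right) = 12 - 3 \left(\left(\frac{7}{-23} - 6164\right) - 4223\right) = 12 - 3 \left(\left(7 \left(- \frac{1}{23}\right) - 6164\right) - 4223\right) = 12 - 3 \left(\left(- \frac{7}{23} - 6164\right) - 4223\right) = 12 - 3 \left(- \frac{141779}{23} - 4223\right) = 12 - - \frac{716724}{23} = 12 + \frac{716724}{23} = \frac{717000}{23} \approx 31174.0$)
$q = 23409$ ($q = \left(-73 - 80\right)^{2} = \left(-153\right)^{2} = 23409$)
$q - R = 23409 - \frac{717000}{23} = - \frac{178593}{23}$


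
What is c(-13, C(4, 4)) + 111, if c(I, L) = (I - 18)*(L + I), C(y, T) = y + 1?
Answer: 359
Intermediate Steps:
C(y, T) = 1 + y
c(I, L) = (-18 + I)*(I + L)
c(-13, C(4, 4)) + 111 = ((-13)**2 - 18*(-13) - 18*(1 + 4) - 13*(1 + 4)) + 111 = (169 + 234 - 18*5 - 13*5) + 111 = (169 + 234 - 90 - 65) + 111 = 248 + 111 = 359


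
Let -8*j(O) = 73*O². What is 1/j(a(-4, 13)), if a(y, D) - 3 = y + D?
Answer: -1/1314 ≈ -0.00076103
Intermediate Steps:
a(y, D) = 3 + D + y (a(y, D) = 3 + (y + D) = 3 + (D + y) = 3 + D + y)
j(O) = -73*O²/8
1/j(a(-4, 13)) = 1/(-73*(3 + 13 - 4)²/8) = 1/(-73/8*12²) = 1/(-73/8*144) = 1/(-1314) = -1/1314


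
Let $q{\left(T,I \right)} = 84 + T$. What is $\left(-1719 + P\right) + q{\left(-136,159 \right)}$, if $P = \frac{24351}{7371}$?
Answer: $- \frac{4343230}{2457} \approx -1767.7$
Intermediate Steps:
$P = \frac{8117}{2457}$ ($P = 24351 \cdot \frac{1}{7371} = \frac{8117}{2457} \approx 3.3036$)
$\left(-1719 + P\right) + q{\left(-136,159 \right)} = \left(-1719 + \frac{8117}{2457}\right) + \left(84 - 136\right) = - \frac{4215466}{2457} - 52 = - \frac{4343230}{2457}$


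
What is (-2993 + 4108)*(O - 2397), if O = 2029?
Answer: -410320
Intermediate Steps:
(-2993 + 4108)*(O - 2397) = (-2993 + 4108)*(2029 - 2397) = 1115*(-368) = -410320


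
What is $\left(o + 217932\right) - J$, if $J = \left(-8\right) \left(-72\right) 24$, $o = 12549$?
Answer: $216657$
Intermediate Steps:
$J = 13824$ ($J = 576 \cdot 24 = 13824$)
$\left(o + 217932\right) - J = \left(12549 + 217932\right) - 13824 = 230481 - 13824 = 216657$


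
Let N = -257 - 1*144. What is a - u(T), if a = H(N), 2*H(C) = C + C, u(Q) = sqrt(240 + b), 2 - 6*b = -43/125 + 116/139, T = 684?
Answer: -401 - sqrt(104442766590)/20850 ≈ -416.50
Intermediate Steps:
N = -401 (N = -257 - 144 = -401)
b = 26227/104250 (b = 1/3 - (-43/125 + 116/139)/6 = 1/3 - 1/6*8523/17375 = 1/3 - 2841/34750 = 26227/104250 ≈ 0.25158)
u(Q) = sqrt(104442766590)/20850 (u(Q) = sqrt(240 + 26227/104250) = sqrt(25046227/104250) = sqrt(104442766590)/20850)
H(C) = C (H(C) = (C + C)/2 = (2*C)/2 = C)
a = -401
a - u(T) = -401 - sqrt(104442766590)/20850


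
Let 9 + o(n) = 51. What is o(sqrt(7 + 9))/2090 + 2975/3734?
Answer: 3187289/3902030 ≈ 0.81683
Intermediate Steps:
o(n) = 42 (o(n) = -9 + 51 = 42)
o(sqrt(7 + 9))/2090 + 2975/3734 = 42/2090 + 2975/3734 = 42*(1/2090) + 2975*(1/3734) = 21/1045 + 2975/3734 = 3187289/3902030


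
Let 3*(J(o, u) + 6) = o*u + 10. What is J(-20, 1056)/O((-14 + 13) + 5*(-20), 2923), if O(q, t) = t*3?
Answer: -21128/26307 ≈ -0.80313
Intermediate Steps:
J(o, u) = -8/3 + o*u/3 (J(o, u) = -6 + (o*u + 10)/3 = -6 + (10 + o*u)/3 = -6 + (10/3 + o*u/3) = -8/3 + o*u/3)
O(q, t) = 3*t
J(-20, 1056)/O((-14 + 13) + 5*(-20), 2923) = (-8/3 + (⅓)*(-20)*1056)/((3*2923)) = (-8/3 - 7040)/8769 = -21128/3*1/8769 = -21128/26307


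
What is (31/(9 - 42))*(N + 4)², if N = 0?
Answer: -496/33 ≈ -15.030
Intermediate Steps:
(31/(9 - 42))*(N + 4)² = (31/(9 - 42))*(0 + 4)² = (31/(-33))*4² = -1/33*31*16 = -31/33*16 = -496/33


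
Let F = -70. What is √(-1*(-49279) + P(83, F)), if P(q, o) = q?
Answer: √49362 ≈ 222.18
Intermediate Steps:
√(-1*(-49279) + P(83, F)) = √(-1*(-49279) + 83) = √(49279 + 83) = √49362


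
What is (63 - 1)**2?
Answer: 3844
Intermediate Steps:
(63 - 1)**2 = 62**2 = 3844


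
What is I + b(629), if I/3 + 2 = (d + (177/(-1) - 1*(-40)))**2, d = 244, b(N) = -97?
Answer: 34244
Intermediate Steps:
I = 34341 (I = -6 + 3*(244 + (177/(-1) - 1*(-40)))**2 = -6 + 3*(244 + (177*(-1) + 40))**2 = -6 + 3*(244 + (-177 + 40))**2 = -6 + 3*(244 - 137)**2 = -6 + 3*107**2 = -6 + 3*11449 = -6 + 34347 = 34341)
I + b(629) = 34341 - 97 = 34244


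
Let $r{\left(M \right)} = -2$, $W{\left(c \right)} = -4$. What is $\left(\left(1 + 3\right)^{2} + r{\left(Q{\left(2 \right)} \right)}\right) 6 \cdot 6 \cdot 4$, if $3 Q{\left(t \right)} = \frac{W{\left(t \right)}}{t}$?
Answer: $2016$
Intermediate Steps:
$Q{\left(t \right)} = - \frac{4}{3 t}$ ($Q{\left(t \right)} = \frac{\left(-4\right) \frac{1}{t}}{3} = - \frac{4}{3 t}$)
$\left(\left(1 + 3\right)^{2} + r{\left(Q{\left(2 \right)} \right)}\right) 6 \cdot 6 \cdot 4 = \left(\left(1 + 3\right)^{2} - 2\right) 6 \cdot 6 \cdot 4 = \left(4^{2} - 2\right) 36 \cdot 4 = \left(16 - 2\right) 144 = 14 \cdot 144 = 2016$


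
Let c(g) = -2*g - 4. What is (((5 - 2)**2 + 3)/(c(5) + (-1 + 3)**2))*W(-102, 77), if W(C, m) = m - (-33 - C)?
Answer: -48/5 ≈ -9.6000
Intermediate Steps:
W(C, m) = 33 + C + m (W(C, m) = m + (33 + C) = 33 + C + m)
c(g) = -4 - 2*g
(((5 - 2)**2 + 3)/(c(5) + (-1 + 3)**2))*W(-102, 77) = (((5 - 2)**2 + 3)/((-4 - 2*5) + (-1 + 3)**2))*(33 - 102 + 77) = ((3**2 + 3)/((-4 - 10) + 2**2))*8 = ((9 + 3)/(-14 + 4))*8 = (12/(-10))*8 = (12*(-1/10))*8 = -6/5*8 = -48/5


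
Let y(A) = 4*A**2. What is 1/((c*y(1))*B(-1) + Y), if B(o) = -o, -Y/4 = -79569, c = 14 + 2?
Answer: 1/318340 ≈ 3.1413e-6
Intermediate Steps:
c = 16
Y = 318276 (Y = -4*(-79569) = 318276)
1/((c*y(1))*B(-1) + Y) = 1/((16*(4*1**2))*(-1*(-1)) + 318276) = 1/((16*(4*1))*1 + 318276) = 1/((16*4)*1 + 318276) = 1/(64*1 + 318276) = 1/(64 + 318276) = 1/318340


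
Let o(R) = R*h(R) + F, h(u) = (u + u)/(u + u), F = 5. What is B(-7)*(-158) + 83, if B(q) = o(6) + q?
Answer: -549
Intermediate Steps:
h(u) = 1 (h(u) = (2*u)/((2*u)) = (2*u)*(1/(2*u)) = 1)
o(R) = 5 + R (o(R) = R*1 + 5 = R + 5 = 5 + R)
B(q) = 11 + q (B(q) = (5 + 6) + q = 11 + q)
B(-7)*(-158) + 83 = (11 - 7)*(-158) + 83 = 4*(-158) + 83 = -632 + 83 = -549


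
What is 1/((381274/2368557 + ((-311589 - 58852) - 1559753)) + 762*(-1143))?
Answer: -2368557/6634706744846 ≈ -3.5699e-7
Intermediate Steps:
1/((381274/2368557 + ((-311589 - 58852) - 1559753)) + 762*(-1143)) = 1/((381274*(1/2368557) + (-370441 - 1559753)) - 870966) = 1/((381274/2368557 - 1930194) - 870966) = 1/(-4571774128784/2368557 - 870966) = 1/(-6634706744846/2368557) = -2368557/6634706744846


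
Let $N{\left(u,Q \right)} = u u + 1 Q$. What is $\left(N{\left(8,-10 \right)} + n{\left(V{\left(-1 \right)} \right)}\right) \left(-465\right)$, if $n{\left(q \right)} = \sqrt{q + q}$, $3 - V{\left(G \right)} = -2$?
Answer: $-25110 - 465 \sqrt{10} \approx -26580.0$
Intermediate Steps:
$V{\left(G \right)} = 5$ ($V{\left(G \right)} = 3 - -2 = 3 + 2 = 5$)
$n{\left(q \right)} = \sqrt{2} \sqrt{q}$ ($n{\left(q \right)} = \sqrt{2 q} = \sqrt{2} \sqrt{q}$)
$N{\left(u,Q \right)} = Q + u^{2}$ ($N{\left(u,Q \right)} = u^{2} + Q = Q + u^{2}$)
$\left(N{\left(8,-10 \right)} + n{\left(V{\left(-1 \right)} \right)}\right) \left(-465\right) = \left(\left(-10 + 8^{2}\right) + \sqrt{2} \sqrt{5}\right) \left(-465\right) = \left(\left(-10 + 64\right) + \sqrt{10}\right) \left(-465\right) = \left(54 + \sqrt{10}\right) \left(-465\right) = -25110 - 465 \sqrt{10}$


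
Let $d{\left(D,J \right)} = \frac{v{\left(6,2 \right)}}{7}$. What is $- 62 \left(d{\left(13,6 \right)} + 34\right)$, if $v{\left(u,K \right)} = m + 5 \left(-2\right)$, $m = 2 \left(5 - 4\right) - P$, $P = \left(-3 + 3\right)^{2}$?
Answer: $- \frac{14260}{7} \approx -2037.1$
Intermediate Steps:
$P = 0$ ($P = 0^{2} = 0$)
$m = 2$ ($m = 2 \left(5 - 4\right) - 0 = 2 \cdot 1 + 0 = 2 + 0 = 2$)
$v{\left(u,K \right)} = -8$ ($v{\left(u,K \right)} = 2 + 5 \left(-2\right) = 2 - 10 = -8$)
$d{\left(D,J \right)} = - \frac{8}{7}$
$- 62 \left(d{\left(13,6 \right)} + 34\right) = - 62 \left(- \frac{8}{7} + 34\right) = \left(-62\right) \frac{230}{7} = - \frac{14260}{7}$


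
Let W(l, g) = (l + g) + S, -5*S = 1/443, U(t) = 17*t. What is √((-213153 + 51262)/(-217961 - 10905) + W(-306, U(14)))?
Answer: I*√17293404119492369990/506938190 ≈ 8.2032*I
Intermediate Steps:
S = -1/2215 (S = -⅕/443 = -⅕*1/443 = -1/2215 ≈ -0.00045147)
W(l, g) = -1/2215 + g + l (W(l, g) = (l + g) - 1/2215 = (g + l) - 1/2215 = -1/2215 + g + l)
√((-213153 + 51262)/(-217961 - 10905) + W(-306, U(14))) = √((-213153 + 51262)/(-217961 - 10905) + (-1/2215 + 17*14 - 306)) = √(-161891/(-228866) + (-1/2215 + 238 - 306)) = √(-161891*(-1/228866) - 150621/2215) = √(161891/228866 - 150621/2215) = √(-34113437221/506938190) = I*√17293404119492369990/506938190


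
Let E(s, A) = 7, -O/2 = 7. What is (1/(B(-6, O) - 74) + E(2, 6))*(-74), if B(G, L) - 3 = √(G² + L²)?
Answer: -2485808/4809 + 148*√58/4809 ≈ -516.67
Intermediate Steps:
O = -14 (O = -2*7 = -14)
B(G, L) = 3 + √(G² + L²)
(1/(B(-6, O) - 74) + E(2, 6))*(-74) = (1/((3 + √((-6)² + (-14)²)) - 74) + 7)*(-74) = (1/((3 + √(36 + 196)) - 74) + 7)*(-74) = (1/((3 + √232) - 74) + 7)*(-74) = (1/((3 + 2*√58) - 74) + 7)*(-74) = (1/(-71 + 2*√58) + 7)*(-74) = (7 + 1/(-71 + 2*√58))*(-74) = -518 - 74/(-71 + 2*√58)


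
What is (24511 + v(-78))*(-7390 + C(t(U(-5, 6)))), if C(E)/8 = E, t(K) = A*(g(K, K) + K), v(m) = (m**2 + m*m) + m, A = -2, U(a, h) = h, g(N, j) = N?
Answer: -277508782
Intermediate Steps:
v(m) = m + 2*m**2 (v(m) = (m**2 + m**2) + m = 2*m**2 + m = m + 2*m**2)
t(K) = -4*K (t(K) = -2*(K + K) = -4*K)
C(E) = 8*E
(24511 + v(-78))*(-7390 + C(t(U(-5, 6)))) = (24511 - 78*(1 + 2*(-78)))*(-7390 + 8*(-4*6)) = (24511 - 78*(1 - 156))*(-7390 + 8*(-24)) = (24511 - 78*(-155))*(-7390 - 192) = (24511 + 12090)*(-7582) = 36601*(-7582) = -277508782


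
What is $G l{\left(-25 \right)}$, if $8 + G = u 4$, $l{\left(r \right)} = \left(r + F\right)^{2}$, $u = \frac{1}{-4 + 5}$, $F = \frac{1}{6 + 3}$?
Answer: $- \frac{200704}{81} \approx -2477.8$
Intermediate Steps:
$F = \frac{1}{9} \approx 0.11111$
$u = 1$ ($u = 1^{-1} = 1$)
$l{\left(r \right)} = \left(\frac{1}{9} + r\right)^{2}$ ($l{\left(r \right)} = \left(r + \frac{1}{9}\right)^{2} = \left(\frac{1}{9} + r\right)^{2}$)
$G = -4$ ($G = -8 + 1 \cdot 4 = -8 + 4 = -4$)
$G l{\left(-25 \right)} = - 4 \frac{\left(1 + 9 \left(-25\right)\right)^{2}}{81} = - 4 \frac{\left(1 - 225\right)^{2}}{81} = - 4 \frac{\left(-224\right)^{2}}{81} = - 4 \cdot \frac{1}{81} \cdot 50176 = \left(-4\right) \frac{50176}{81} = - \frac{200704}{81}$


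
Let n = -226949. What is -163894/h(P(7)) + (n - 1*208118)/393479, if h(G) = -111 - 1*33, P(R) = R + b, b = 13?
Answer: 32213098789/28330488 ≈ 1137.0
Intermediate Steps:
P(R) = 13 + R (P(R) = R + 13 = 13 + R)
h(G) = -144 (h(G) = -111 - 33 = -144)
-163894/h(P(7)) + (n - 1*208118)/393479 = -163894/(-144) + (-226949 - 1*208118)/393479 = -163894*(-1/144) + (-226949 - 208118)*(1/393479) = 81947/72 - 435067*1/393479 = 81947/72 - 435067/393479 = 32213098789/28330488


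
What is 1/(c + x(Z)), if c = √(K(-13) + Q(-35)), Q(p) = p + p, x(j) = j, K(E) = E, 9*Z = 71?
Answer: 639/11764 - 81*I*√83/11764 ≈ 0.054318 - 0.062729*I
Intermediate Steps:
Z = 71/9 (Z = (⅑)*71 = 71/9 ≈ 7.8889)
Q(p) = 2*p
c = I*√83 (c = √(-13 + 2*(-35)) = √(-13 - 70) = √(-83) = I*√83 ≈ 9.1104*I)
1/(c + x(Z)) = 1/(I*√83 + 71/9) = 1/(71/9 + I*√83)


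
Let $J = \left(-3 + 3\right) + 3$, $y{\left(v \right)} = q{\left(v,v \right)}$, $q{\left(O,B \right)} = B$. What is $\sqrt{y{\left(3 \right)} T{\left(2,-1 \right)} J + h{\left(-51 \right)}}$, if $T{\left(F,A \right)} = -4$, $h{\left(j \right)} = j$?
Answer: $i \sqrt{87} \approx 9.3274 i$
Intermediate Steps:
$y{\left(v \right)} = v$
$J = 3$ ($J = 0 + 3 = 3$)
$\sqrt{y{\left(3 \right)} T{\left(2,-1 \right)} J + h{\left(-51 \right)}} = \sqrt{3 \left(-4\right) 3 - 51} = \sqrt{\left(-12\right) 3 - 51} = \sqrt{-36 - 51} = \sqrt{-87} = i \sqrt{87}$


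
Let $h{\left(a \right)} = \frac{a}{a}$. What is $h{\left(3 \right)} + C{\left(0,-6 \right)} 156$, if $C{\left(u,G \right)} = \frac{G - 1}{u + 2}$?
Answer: $-545$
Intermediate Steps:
$C{\left(u,G \right)} = \frac{-1 + G}{2 + u}$
$h{\left(a \right)} = 1$
$h{\left(3 \right)} + C{\left(0,-6 \right)} 156 = 1 + \frac{-1 - 6}{2 + 0} \cdot 156 = 1 + \frac{1}{2} \left(-7\right) 156 = 1 - 546 = -545$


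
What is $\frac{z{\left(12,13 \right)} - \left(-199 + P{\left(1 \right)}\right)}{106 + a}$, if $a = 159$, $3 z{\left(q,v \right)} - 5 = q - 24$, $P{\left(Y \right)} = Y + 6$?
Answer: $\frac{569}{795} \approx 0.71572$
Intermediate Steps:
$P{\left(Y \right)} = 6 + Y$
$z{\left(q,v \right)} = - \frac{19}{3} + \frac{q}{3}$ ($z{\left(q,v \right)} = \frac{5}{3} + \frac{q - 24}{3} = \frac{5}{3} + \frac{-24 + q}{3} = \frac{5}{3} + \left(-8 + \frac{q}{3}\right) = - \frac{19}{3} + \frac{q}{3}$)
$\frac{z{\left(12,13 \right)} - \left(-199 + P{\left(1 \right)}\right)}{106 + a} = \frac{\left(- \frac{19}{3} + \frac{1}{3} \cdot 12\right) + \left(199 - \left(6 + 1\right)\right)}{106 + 159} = \frac{\left(- \frac{19}{3} + 4\right) + \left(199 - 7\right)}{265} = \left(- \frac{7}{3} + \left(199 - 7\right)\right) \frac{1}{265} = \left(- \frac{7}{3} + 192\right) \frac{1}{265} = \frac{569}{3} \cdot \frac{1}{265} = \frac{569}{795}$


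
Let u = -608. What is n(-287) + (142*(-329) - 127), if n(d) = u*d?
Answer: 127651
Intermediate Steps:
n(d) = -608*d
n(-287) + (142*(-329) - 127) = -608*(-287) + (142*(-329) - 127) = 174496 + (-46718 - 127) = 174496 - 46845 = 127651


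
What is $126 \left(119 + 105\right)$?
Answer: $28224$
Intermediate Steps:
$126 \left(119 + 105\right) = 126 \cdot 224 = 28224$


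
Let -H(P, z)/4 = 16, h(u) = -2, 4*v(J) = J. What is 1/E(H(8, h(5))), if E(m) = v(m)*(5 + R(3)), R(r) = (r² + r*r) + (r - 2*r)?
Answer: -1/320 ≈ -0.0031250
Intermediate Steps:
v(J) = J/4
R(r) = -r + 2*r² (R(r) = (r² + r²) - r = 2*r² - r = -r + 2*r²)
H(P, z) = -64 (H(P, z) = -4*16 = -64)
E(m) = 5*m (E(m) = (m/4)*(5 + 3*(-1 + 2*3)) = (m/4)*(5 + 3*(-1 + 6)) = (m/4)*(5 + 3*5) = (m/4)*(5 + 15) = (m/4)*20 = 5*m)
1/E(H(8, h(5))) = 1/(5*(-64)) = 1/(-320) = -1/320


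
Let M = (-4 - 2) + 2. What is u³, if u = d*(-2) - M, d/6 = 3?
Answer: -32768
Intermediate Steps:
d = 18 (d = 6*3 = 18)
M = -4 (M = -6 + 2 = -4)
u = -32 (u = 18*(-2) - 1*(-4) = -36 + 4 = -32)
u³ = (-32)³ = -32768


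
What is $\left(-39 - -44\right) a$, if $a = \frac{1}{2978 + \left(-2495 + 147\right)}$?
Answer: $\frac{1}{126} \approx 0.0079365$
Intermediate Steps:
$a = \frac{1}{630}$ ($a = \frac{1}{2978 - 2348} = \frac{1}{630} \approx 0.0015873$)
$\left(-39 - -44\right) a = \left(-39 - -44\right) \frac{1}{630} = \left(-39 + 44\right) \frac{1}{630} = 5 \cdot \frac{1}{630} = \frac{1}{126}$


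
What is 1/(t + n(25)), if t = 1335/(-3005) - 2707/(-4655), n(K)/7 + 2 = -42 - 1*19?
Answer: -2797655/1233381833 ≈ -0.0022683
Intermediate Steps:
n(K) = -441 (n(K) = -14 + 7*(-42 - 1*19) = -14 + 7*(-42 - 19) = -14 + 7*(-61) = -14 - 427 = -441)
t = 384022/2797655 (t = 1335*(-1/3005) - 2707*(-1/4655) = -267/601 + 2707/4655 = 384022/2797655 ≈ 0.13727)
1/(t + n(25)) = 1/(384022/2797655 - 441) = 1/(-1233381833/2797655) = -2797655/1233381833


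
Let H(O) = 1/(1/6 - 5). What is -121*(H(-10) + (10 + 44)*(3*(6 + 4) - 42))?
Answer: 2274558/29 ≈ 78433.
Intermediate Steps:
H(O) = -6/29 (H(O) = 1/(⅙ - 5) = 1/(-29/6) = -6/29)
-121*(H(-10) + (10 + 44)*(3*(6 + 4) - 42)) = -121*(-6/29 + (10 + 44)*(3*(6 + 4) - 42)) = -121*(-6/29 + 54*(3*10 - 42)) = -121*(-6/29 + 54*(30 - 42)) = -121*(-6/29 + 54*(-12)) = -121*(-6/29 - 648) = -121*(-18798/29) = 2274558/29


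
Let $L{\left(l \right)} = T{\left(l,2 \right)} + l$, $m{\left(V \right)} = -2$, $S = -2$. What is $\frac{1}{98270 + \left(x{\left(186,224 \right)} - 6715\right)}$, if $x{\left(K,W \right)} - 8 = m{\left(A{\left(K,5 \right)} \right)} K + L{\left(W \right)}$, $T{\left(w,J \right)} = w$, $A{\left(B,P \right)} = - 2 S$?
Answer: $\frac{1}{91639} \approx 1.0912 \cdot 10^{-5}$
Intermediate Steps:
$A{\left(B,P \right)} = 4$ ($A{\left(B,P \right)} = \left(-2\right) \left(-2\right) = 4$)
$L{\left(l \right)} = 2 l$ ($L{\left(l \right)} = l + l = 2 l$)
$x{\left(K,W \right)} = 8 - 2 K + 2 W$ ($x{\left(K,W \right)} = 8 - \left(- 2 W + 2 K\right) = 8 - 2 K + 2 W$)
$\frac{1}{98270 + \left(x{\left(186,224 \right)} - 6715\right)} = \frac{1}{98270 + \left(\left(8 - 372 + 2 \cdot 224\right) - 6715\right)} = \frac{1}{98270 + \left(\left(8 - 372 + 448\right) - 6715\right)} = \frac{1}{98270 + \left(84 - 6715\right)} = \frac{1}{98270 - 6631} = \frac{1}{91639}$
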